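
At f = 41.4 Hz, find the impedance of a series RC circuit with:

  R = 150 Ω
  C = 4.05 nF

Step 1 — Angular frequency: ω = 2π·f = 2π·41.4 = 260.1 rad/s.
Step 2 — Component impedances:
  R: Z = R = 150 Ω
  C: Z = 1/(jωC) = -j/(ω·C) = 0 - j9.492e+05 Ω
Step 3 — Series combination: Z_total = R + C = 150 - j9.492e+05 Ω = 9.492e+05∠-90.0° Ω.

Z = 150 - j9.492e+05 Ω = 9.492e+05∠-90.0° Ω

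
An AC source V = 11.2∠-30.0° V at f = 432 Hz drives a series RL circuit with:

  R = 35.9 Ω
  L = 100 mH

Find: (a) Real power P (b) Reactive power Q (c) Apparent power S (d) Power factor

Step 1 — Angular frequency: ω = 2π·f = 2π·432 = 2714 rad/s.
Step 2 — Component impedances:
  R: Z = R = 35.9 Ω
  L: Z = jωL = j·2714·0.1 = 0 + j271.4 Ω
Step 3 — Series combination: Z_total = R + L = 35.9 + j271.4 Ω = 273.8∠82.5° Ω.
Step 4 — Source phasor: V = 11.2∠-30.0° V = 9.699 - j5.6 V.
Step 5 — Current: I = V / Z = -0.01563 - j0.0378 A = 0.04091∠-112.5° A.
Step 6 — Complex power: S = V·I* = 0.06007 + j0.4542 VA.
Step 7 — Real power: P = Re(S) = 0.06007 W.
Step 8 — Reactive power: Q = Im(S) = 0.4542 VAR.
Step 9 — Apparent power: |S| = 0.4581 VA.
Step 10 — Power factor: PF = P/|S| = 0.1311 (lagging).

(a) P = 0.06007 W  (b) Q = 0.4542 VAR  (c) S = 0.4581 VA  (d) PF = 0.1311 (lagging)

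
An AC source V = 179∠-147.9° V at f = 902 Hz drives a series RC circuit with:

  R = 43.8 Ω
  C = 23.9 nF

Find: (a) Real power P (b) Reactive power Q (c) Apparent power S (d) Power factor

Step 1 — Angular frequency: ω = 2π·f = 2π·902 = 5667 rad/s.
Step 2 — Component impedances:
  R: Z = R = 43.8 Ω
  C: Z = 1/(jωC) = -j/(ω·C) = 0 - j7383 Ω
Step 3 — Series combination: Z_total = R + C = 43.8 - j7383 Ω = 7383∠-89.7° Ω.
Step 4 — Source phasor: V = 179∠-147.9° V = -151.6 - j95.12 V.
Step 5 — Current: I = V / Z = 0.01276 - j0.02061 A = 0.02425∠-58.2° A.
Step 6 — Complex power: S = V·I* = 0.02575 - j4.34 VA.
Step 7 — Real power: P = Re(S) = 0.02575 W.
Step 8 — Reactive power: Q = Im(S) = -4.34 VAR.
Step 9 — Apparent power: |S| = 4.34 VA.
Step 10 — Power factor: PF = P/|S| = 0.005933 (leading).

(a) P = 0.02575 W  (b) Q = -4.34 VAR  (c) S = 4.34 VA  (d) PF = 0.005933 (leading)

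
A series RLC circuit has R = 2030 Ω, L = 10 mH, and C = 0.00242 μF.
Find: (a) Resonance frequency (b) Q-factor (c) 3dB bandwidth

Step 1 — Resonance: ω₀ = 1/√(LC) = 1/√(0.01·2.42e-09) = 2.033e+05 rad/s.
Step 2 — f₀ = ω₀/(2π) = 3.235e+04 Hz.
Step 3 — Series Q: Q = ω₀L/R = 2.033e+05·0.01/2030 = 1.001.
Step 4 — Bandwidth: Δω = ω₀/Q = 2.03e+05 rad/s; BW = Δω/(2π) = 3.231e+04 Hz.

(a) f₀ = 3.235e+04 Hz  (b) Q = 1.001  (c) BW = 3.231e+04 Hz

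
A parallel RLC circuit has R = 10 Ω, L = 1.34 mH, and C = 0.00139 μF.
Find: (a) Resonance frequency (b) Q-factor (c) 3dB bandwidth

Step 1 — Resonance: ω₀ = 1/√(LC) = 1/√(0.00134·1.39e-09) = 7.327e+05 rad/s.
Step 2 — f₀ = ω₀/(2π) = 1.166e+05 Hz.
Step 3 — Parallel Q: Q = R/(ω₀L) = 10/(7.327e+05·0.00134) = 0.01018.
Step 4 — Bandwidth: Δω = ω₀/Q = 7.194e+07 rad/s; BW = Δω/(2π) = 1.145e+07 Hz.

(a) f₀ = 1.166e+05 Hz  (b) Q = 0.01018  (c) BW = 1.145e+07 Hz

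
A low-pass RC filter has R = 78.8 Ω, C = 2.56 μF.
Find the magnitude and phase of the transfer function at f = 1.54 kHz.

Step 1 — Angular frequency: ω = 2π·1540 = 9676 rad/s.
Step 2 — Transfer function: H(jω) = 1/(1 + jωRC).
Step 3 — Denominator: 1 + jωRC = 1 + j·9676·78.8·2.56e-06 = 1 + j1.952.
Step 4 — H = 0.2079 - j0.4058.
Step 5 — Magnitude: |H| = 0.456 (-6.8 dB); phase: φ = -62.9°.

|H| = 0.456 (-6.8 dB), φ = -62.9°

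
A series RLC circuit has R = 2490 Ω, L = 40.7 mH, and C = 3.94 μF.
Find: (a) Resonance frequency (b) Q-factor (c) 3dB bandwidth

Step 1 — Resonance condition Im(Z)=0 gives ω₀ = 1/√(LC).
Step 2 — ω₀ = 1/√(0.0407·3.94e-06) = 2497 rad/s.
Step 3 — f₀ = ω₀/(2π) = 397.4 Hz.
Step 4 — Series Q: Q = ω₀L/R = 2497·0.0407/2490 = 0.04082.
Step 5 — 3dB bandwidth: Δω = ω₀/Q = 6.118e+04 rad/s; BW = Δω/(2π) = 9737 Hz.

(a) f₀ = 397.4 Hz  (b) Q = 0.04082  (c) BW = 9737 Hz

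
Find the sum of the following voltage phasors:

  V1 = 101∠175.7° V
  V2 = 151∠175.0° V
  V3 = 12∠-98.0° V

Step 1 — Convert each phasor to rectangular form:
  V1 = 101·(cos(175.7°) + j·sin(175.7°)) = -100.7 + j7.573 V
  V2 = 151·(cos(175.0°) + j·sin(175.0°)) = -150.4 + j13.16 V
  V3 = 12·(cos(-98.0°) + j·sin(-98.0°)) = -1.67 - j11.88 V
Step 2 — Sum components: V_total = -252.8 + j8.85 V.
Step 3 — Convert to polar: |V_total| = 253 V, ∠V_total = 178.0°.

V_total = 253∠178.0° V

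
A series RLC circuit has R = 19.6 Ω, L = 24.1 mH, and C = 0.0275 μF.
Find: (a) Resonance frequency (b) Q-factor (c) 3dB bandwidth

Step 1 — Resonance: ω₀ = 1/√(LC) = 1/√(0.0241·2.75e-08) = 3.884e+04 rad/s.
Step 2 — f₀ = ω₀/(2π) = 6182 Hz.
Step 3 — Series Q: Q = ω₀L/R = 3.884e+04·0.0241/19.6 = 47.76.
Step 4 — Bandwidth: Δω = ω₀/Q = 813.3 rad/s; BW = Δω/(2π) = 129.4 Hz.

(a) f₀ = 6182 Hz  (b) Q = 47.76  (c) BW = 129.4 Hz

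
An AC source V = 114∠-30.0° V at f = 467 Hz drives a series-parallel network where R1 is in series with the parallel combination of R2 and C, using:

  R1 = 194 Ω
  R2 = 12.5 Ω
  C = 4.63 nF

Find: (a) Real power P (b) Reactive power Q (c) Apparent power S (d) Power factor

Step 1 — Angular frequency: ω = 2π·f = 2π·467 = 2934 rad/s.
Step 2 — Component impedances:
  R1: Z = R = 194 Ω
  R2: Z = R = 12.5 Ω
  C: Z = 1/(jωC) = -j/(ω·C) = 0 - j7.361e+04 Ω
Step 3 — Parallel branch: R2 || C = 1/(1/R2 + 1/C) = 12.5 - j0.002123 Ω.
Step 4 — Series with R1: Z_total = R1 + (R2 || C) = 206.5 - j0.002123 Ω = 206.5∠-0.0° Ω.
Step 5 — Source phasor: V = 114∠-30.0° V = 98.73 - j57 V.
Step 6 — Current: I = V / Z = 0.4781 - j0.276 A = 0.5521∠-30.0° A.
Step 7 — Complex power: S = V·I* = 62.93 - j0.0006469 VA.
Step 8 — Real power: P = Re(S) = 62.93 W.
Step 9 — Reactive power: Q = Im(S) = -0.0006469 VAR.
Step 10 — Apparent power: |S| = 62.93 VA.
Step 11 — Power factor: PF = P/|S| = 1 (leading).

(a) P = 62.93 W  (b) Q = -0.0006469 VAR  (c) S = 62.93 VA  (d) PF = 1 (leading)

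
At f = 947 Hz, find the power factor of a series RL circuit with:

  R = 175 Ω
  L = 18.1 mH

Step 1 — Angular frequency: ω = 2π·f = 2π·947 = 5950 rad/s.
Step 2 — Component impedances:
  R: Z = R = 175 Ω
  L: Z = jωL = j·5950·0.0181 = 0 + j107.7 Ω
Step 3 — Series combination: Z_total = R + L = 175 + j107.7 Ω = 205.5∠31.6° Ω.
Step 4 — Power factor: PF = cos(φ) = Re(Z)/|Z| = 175/205.5 = 0.8516.
Step 5 — Type: Im(Z) = 107.7 ⇒ lagging (phase φ = 31.6°).

PF = 0.8516 (lagging, φ = 31.6°)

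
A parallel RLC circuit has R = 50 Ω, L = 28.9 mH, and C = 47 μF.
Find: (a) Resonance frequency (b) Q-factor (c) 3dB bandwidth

Step 1 — Resonance: ω₀ = 1/√(LC) = 1/√(0.0289·4.7e-05) = 858 rad/s.
Step 2 — f₀ = ω₀/(2π) = 136.6 Hz.
Step 3 — Parallel Q: Q = R/(ω₀L) = 50/(858·0.0289) = 2.016.
Step 4 — Bandwidth: Δω = ω₀/Q = 425.5 rad/s; BW = Δω/(2π) = 67.73 Hz.

(a) f₀ = 136.6 Hz  (b) Q = 2.016  (c) BW = 67.73 Hz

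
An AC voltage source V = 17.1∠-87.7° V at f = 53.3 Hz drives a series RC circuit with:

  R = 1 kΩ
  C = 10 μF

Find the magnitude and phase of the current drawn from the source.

Step 1 — Angular frequency: ω = 2π·f = 2π·53.3 = 334.9 rad/s.
Step 2 — Component impedances:
  R: Z = R = 1000 Ω
  C: Z = 1/(jωC) = -j/(ω·C) = 0 - j298.6 Ω
Step 3 — Series combination: Z_total = R + C = 1000 - j298.6 Ω = 1044∠-16.6° Ω.
Step 4 — Source phasor: V = 17.1∠-87.7° V = 0.6863 - j17.09 V.
Step 5 — Ohm's law: I = V / Z_total = (0.6863 - j17.09) / (1000 - j298.6) = 0.005314 - j0.0155 A.
Step 6 — Convert to polar: |I| = 0.01639 A, ∠I = -71.1°.

I = 0.01639∠-71.1° A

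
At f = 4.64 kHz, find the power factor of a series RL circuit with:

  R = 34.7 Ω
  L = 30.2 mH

Step 1 — Angular frequency: ω = 2π·f = 2π·4640 = 2.915e+04 rad/s.
Step 2 — Component impedances:
  R: Z = R = 34.7 Ω
  L: Z = jωL = j·2.915e+04·0.0302 = 0 + j880.5 Ω
Step 3 — Series combination: Z_total = R + L = 34.7 + j880.5 Ω = 881.1∠87.7° Ω.
Step 4 — Power factor: PF = cos(φ) = Re(Z)/|Z| = 34.7/881.1 = 0.03938.
Step 5 — Type: Im(Z) = 880.5 ⇒ lagging (phase φ = 87.7°).

PF = 0.03938 (lagging, φ = 87.7°)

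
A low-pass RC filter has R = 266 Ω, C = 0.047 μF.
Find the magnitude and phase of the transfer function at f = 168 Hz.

Step 1 — Angular frequency: ω = 2π·168 = 1056 rad/s.
Step 2 — Transfer function: H(jω) = 1/(1 + jωRC).
Step 3 — Denominator: 1 + jωRC = 1 + j·1056·266·4.7e-08 = 1 + j0.0132.
Step 4 — H = 0.9998 - j0.01319.
Step 5 — Magnitude: |H| = 0.9999 (-0.0 dB); phase: φ = -0.8°.

|H| = 0.9999 (-0.0 dB), φ = -0.8°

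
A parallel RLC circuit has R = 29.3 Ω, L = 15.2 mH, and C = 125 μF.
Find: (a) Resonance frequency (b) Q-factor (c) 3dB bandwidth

Step 1 — Resonance: ω₀ = 1/√(LC) = 1/√(0.0152·0.000125) = 725.5 rad/s.
Step 2 — f₀ = ω₀/(2π) = 115.5 Hz.
Step 3 — Parallel Q: Q = R/(ω₀L) = 29.3/(725.5·0.0152) = 2.657.
Step 4 — Bandwidth: Δω = ω₀/Q = 273 rad/s; BW = Δω/(2π) = 43.46 Hz.

(a) f₀ = 115.5 Hz  (b) Q = 2.657  (c) BW = 43.46 Hz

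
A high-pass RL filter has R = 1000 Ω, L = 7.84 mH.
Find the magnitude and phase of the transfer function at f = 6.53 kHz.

Step 1 — Angular frequency: ω = 2π·6530 = 4.103e+04 rad/s.
Step 2 — Transfer function: H(jω) = jωL/(R + jωL).
Step 3 — Numerator jωL = j·321.7; denominator R + jωL = 1000 + j321.7.
Step 4 — H = 0.09377 + j0.2915.
Step 5 — Magnitude: |H| = 0.3062 (-10.3 dB); phase: φ = 72.2°.

|H| = 0.3062 (-10.3 dB), φ = 72.2°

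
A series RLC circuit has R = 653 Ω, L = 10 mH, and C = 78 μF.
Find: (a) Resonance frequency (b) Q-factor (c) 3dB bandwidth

Step 1 — Resonance: ω₀ = 1/√(LC) = 1/√(0.01·7.8e-05) = 1132 rad/s.
Step 2 — f₀ = ω₀/(2π) = 180.2 Hz.
Step 3 — Series Q: Q = ω₀L/R = 1132·0.01/653 = 0.01734.
Step 4 — Bandwidth: Δω = ω₀/Q = 6.53e+04 rad/s; BW = Δω/(2π) = 1.039e+04 Hz.

(a) f₀ = 180.2 Hz  (b) Q = 0.01734  (c) BW = 1.039e+04 Hz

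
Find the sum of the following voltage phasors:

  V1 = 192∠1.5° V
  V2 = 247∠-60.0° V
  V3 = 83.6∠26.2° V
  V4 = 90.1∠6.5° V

Step 1 — Convert each phasor to rectangular form:
  V1 = 192·(cos(1.5°) + j·sin(1.5°)) = 191.9 + j5.026 V
  V2 = 247·(cos(-60.0°) + j·sin(-60.0°)) = 123.5 - j213.9 V
  V3 = 83.6·(cos(26.2°) + j·sin(26.2°)) = 75.01 + j36.91 V
  V4 = 90.1·(cos(6.5°) + j·sin(6.5°)) = 89.52 + j10.2 V
Step 2 — Sum components: V_total = 480 - j161.8 V.
Step 3 — Convert to polar: |V_total| = 506.5 V, ∠V_total = -18.6°.

V_total = 506.5∠-18.6° V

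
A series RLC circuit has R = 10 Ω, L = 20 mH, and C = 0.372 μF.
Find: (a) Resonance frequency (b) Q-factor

Step 1 — Resonance condition Im(Z)=0 gives ω₀ = 1/√(LC).
Step 2 — ω₀ = 1/√(0.02·3.72e-07) = 1.159e+04 rad/s.
Step 3 — f₀ = ω₀/(2π) = 1845 Hz.
Step 4 — Series Q: Q = ω₀L/R = 1.159e+04·0.02/10 = 23.19.

(a) f₀ = 1845 Hz  (b) Q = 23.19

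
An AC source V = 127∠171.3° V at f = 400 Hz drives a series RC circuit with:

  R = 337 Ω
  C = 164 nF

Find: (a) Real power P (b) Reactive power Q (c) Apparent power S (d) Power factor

Step 1 — Angular frequency: ω = 2π·f = 2π·400 = 2513 rad/s.
Step 2 — Component impedances:
  R: Z = R = 337 Ω
  C: Z = 1/(jωC) = -j/(ω·C) = 0 - j2426 Ω
Step 3 — Series combination: Z_total = R + C = 337 - j2426 Ω = 2449∠-82.1° Ω.
Step 4 — Source phasor: V = 127∠171.3° V = -125.5 + j19.21 V.
Step 5 — Current: I = V / Z = -0.01482 - j0.04969 A = 0.05185∠-106.6° A.
Step 6 — Complex power: S = V·I* = 0.906 - j6.522 VA.
Step 7 — Real power: P = Re(S) = 0.906 W.
Step 8 — Reactive power: Q = Im(S) = -6.522 VAR.
Step 9 — Apparent power: |S| = 6.585 VA.
Step 10 — Power factor: PF = P/|S| = 0.1376 (leading).

(a) P = 0.906 W  (b) Q = -6.522 VAR  (c) S = 6.585 VA  (d) PF = 0.1376 (leading)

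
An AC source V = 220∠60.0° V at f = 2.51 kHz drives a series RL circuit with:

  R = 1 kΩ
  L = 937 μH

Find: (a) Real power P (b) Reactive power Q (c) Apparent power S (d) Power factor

Step 1 — Angular frequency: ω = 2π·f = 2π·2510 = 1.577e+04 rad/s.
Step 2 — Component impedances:
  R: Z = R = 1000 Ω
  L: Z = jωL = j·1.577e+04·0.000937 = 0 + j14.78 Ω
Step 3 — Series combination: Z_total = R + L = 1000 + j14.78 Ω = 1000∠0.8° Ω.
Step 4 — Source phasor: V = 220∠60.0° V = 110 + j190.5 V.
Step 5 — Current: I = V / Z = 0.1128 + j0.1889 A = 0.22∠59.2° A.
Step 6 — Complex power: S = V·I* = 48.39 + j0.7151 VA.
Step 7 — Real power: P = Re(S) = 48.39 W.
Step 8 — Reactive power: Q = Im(S) = 0.7151 VAR.
Step 9 — Apparent power: |S| = 48.39 VA.
Step 10 — Power factor: PF = P/|S| = 0.9999 (lagging).

(a) P = 48.39 W  (b) Q = 0.7151 VAR  (c) S = 48.39 VA  (d) PF = 0.9999 (lagging)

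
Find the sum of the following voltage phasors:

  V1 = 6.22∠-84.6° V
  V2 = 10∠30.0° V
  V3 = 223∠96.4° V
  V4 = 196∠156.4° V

Step 1 — Convert each phasor to rectangular form:
  V1 = 6.22·(cos(-84.6°) + j·sin(-84.6°)) = 0.5854 - j6.192 V
  V2 = 10·(cos(30.0°) + j·sin(30.0°)) = 8.66 + j5 V
  V3 = 223·(cos(96.4°) + j·sin(96.4°)) = -24.86 + j221.6 V
  V4 = 196·(cos(156.4°) + j·sin(156.4°)) = -179.6 + j78.47 V
Step 2 — Sum components: V_total = -195.2 + j298.9 V.
Step 3 — Convert to polar: |V_total| = 357 V, ∠V_total = 123.2°.

V_total = 357∠123.2° V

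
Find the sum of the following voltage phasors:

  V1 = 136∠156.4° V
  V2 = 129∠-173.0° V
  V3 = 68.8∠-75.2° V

Step 1 — Convert each phasor to rectangular form:
  V1 = 136·(cos(156.4°) + j·sin(156.4°)) = -124.6 + j54.45 V
  V2 = 129·(cos(-173.0°) + j·sin(-173.0°)) = -128 - j15.72 V
  V3 = 68.8·(cos(-75.2°) + j·sin(-75.2°)) = 17.57 - j66.52 V
Step 2 — Sum components: V_total = -235.1 - j27.79 V.
Step 3 — Convert to polar: |V_total| = 236.7 V, ∠V_total = -173.3°.

V_total = 236.7∠-173.3° V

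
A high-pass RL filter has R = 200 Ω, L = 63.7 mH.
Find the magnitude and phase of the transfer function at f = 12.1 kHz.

Step 1 — Angular frequency: ω = 2π·1.21e+04 = 7.603e+04 rad/s.
Step 2 — Transfer function: H(jω) = jωL/(R + jωL).
Step 3 — Numerator jωL = j·4843; denominator R + jωL = 200 + j4843.
Step 4 — H = 0.9983 + j0.04123.
Step 5 — Magnitude: |H| = 0.9991 (-0.0 dB); phase: φ = 2.4°.

|H| = 0.9991 (-0.0 dB), φ = 2.4°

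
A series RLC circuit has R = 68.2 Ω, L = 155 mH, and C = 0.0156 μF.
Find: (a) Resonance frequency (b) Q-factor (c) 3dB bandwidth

Step 1 — Resonance condition Im(Z)=0 gives ω₀ = 1/√(LC).
Step 2 — ω₀ = 1/√(0.155·1.56e-08) = 2.034e+04 rad/s.
Step 3 — f₀ = ω₀/(2π) = 3237 Hz.
Step 4 — Series Q: Q = ω₀L/R = 2.034e+04·0.155/68.2 = 46.22.
Step 5 — 3dB bandwidth: Δω = ω₀/Q = 440 rad/s; BW = Δω/(2π) = 70.03 Hz.

(a) f₀ = 3237 Hz  (b) Q = 46.22  (c) BW = 70.03 Hz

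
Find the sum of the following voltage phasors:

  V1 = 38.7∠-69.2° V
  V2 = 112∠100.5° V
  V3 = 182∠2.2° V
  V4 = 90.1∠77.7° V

Step 1 — Convert each phasor to rectangular form:
  V1 = 38.7·(cos(-69.2°) + j·sin(-69.2°)) = 13.74 - j36.18 V
  V2 = 112·(cos(100.5°) + j·sin(100.5°)) = -20.41 + j110.1 V
  V3 = 182·(cos(2.2°) + j·sin(2.2°)) = 181.9 + j6.987 V
  V4 = 90.1·(cos(77.7°) + j·sin(77.7°)) = 19.19 + j88.03 V
Step 2 — Sum components: V_total = 194.4 + j169 V.
Step 3 — Convert to polar: |V_total| = 257.6 V, ∠V_total = 41.0°.

V_total = 257.6∠41.0° V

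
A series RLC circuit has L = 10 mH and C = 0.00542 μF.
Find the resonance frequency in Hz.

Step 1 — Resonance condition Im(Z)=0 gives ω₀ = 1/√(LC).
Step 2 — ω₀ = 1/√(0.01·5.42e-09) = 1.358e+05 rad/s.
Step 3 — f₀ = ω₀/(2π) = 2.162e+04 Hz.

f₀ = 2.162e+04 Hz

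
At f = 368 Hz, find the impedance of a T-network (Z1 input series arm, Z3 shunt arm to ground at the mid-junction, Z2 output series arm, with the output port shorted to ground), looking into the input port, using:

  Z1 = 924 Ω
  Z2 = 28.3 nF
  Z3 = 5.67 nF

Step 1 — Angular frequency: ω = 2π·f = 2π·368 = 2312 rad/s.
Step 2 — Component impedances:
  Z1: Z = R = 924 Ω
  Z2: Z = 1/(jωC) = -j/(ω·C) = 0 - j1.528e+04 Ω
  Z3: Z = 1/(jωC) = -j/(ω·C) = 0 - j7.628e+04 Ω
Step 3 — With the output port shorted to ground, the output series arm Z2 runs from the junction to ground; the shunt arm Z3 also runs from the junction to ground. They appear in parallel: Z3 || Z2 = 0 - j1.273e+04 Ω.
Step 4 — Series with input arm Z1: Z_in = Z1 + (Z3 || Z2) = 924 - j1.273e+04 Ω = 1.276e+04∠-85.8° Ω.

Z = 924 - j1.273e+04 Ω = 1.276e+04∠-85.8° Ω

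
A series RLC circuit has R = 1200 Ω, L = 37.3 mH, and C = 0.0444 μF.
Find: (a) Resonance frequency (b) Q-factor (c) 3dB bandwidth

Step 1 — Resonance condition Im(Z)=0 gives ω₀ = 1/√(LC).
Step 2 — ω₀ = 1/√(0.0373·4.44e-08) = 2.457e+04 rad/s.
Step 3 — f₀ = ω₀/(2π) = 3911 Hz.
Step 4 — Series Q: Q = ω₀L/R = 2.457e+04·0.0373/1200 = 0.7638.
Step 5 — 3dB bandwidth: Δω = ω₀/Q = 3.217e+04 rad/s; BW = Δω/(2π) = 5120 Hz.

(a) f₀ = 3911 Hz  (b) Q = 0.7638  (c) BW = 5120 Hz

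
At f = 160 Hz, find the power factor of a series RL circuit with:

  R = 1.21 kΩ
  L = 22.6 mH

Step 1 — Angular frequency: ω = 2π·f = 2π·160 = 1005 rad/s.
Step 2 — Component impedances:
  R: Z = R = 1210 Ω
  L: Z = jωL = j·1005·0.0226 = 0 + j22.72 Ω
Step 3 — Series combination: Z_total = R + L = 1210 + j22.72 Ω = 1210∠1.1° Ω.
Step 4 — Power factor: PF = cos(φ) = Re(Z)/|Z| = 1210/1210.2 = 0.9998.
Step 5 — Type: Im(Z) = 22.72 ⇒ lagging (phase φ = 1.1°).

PF = 0.9998 (lagging, φ = 1.1°)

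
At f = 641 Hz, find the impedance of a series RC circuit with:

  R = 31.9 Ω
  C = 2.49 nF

Step 1 — Angular frequency: ω = 2π·f = 2π·641 = 4028 rad/s.
Step 2 — Component impedances:
  R: Z = R = 31.9 Ω
  C: Z = 1/(jωC) = -j/(ω·C) = 0 - j9.972e+04 Ω
Step 3 — Series combination: Z_total = R + C = 31.9 - j9.972e+04 Ω = 9.972e+04∠-90.0° Ω.

Z = 31.9 - j9.972e+04 Ω = 9.972e+04∠-90.0° Ω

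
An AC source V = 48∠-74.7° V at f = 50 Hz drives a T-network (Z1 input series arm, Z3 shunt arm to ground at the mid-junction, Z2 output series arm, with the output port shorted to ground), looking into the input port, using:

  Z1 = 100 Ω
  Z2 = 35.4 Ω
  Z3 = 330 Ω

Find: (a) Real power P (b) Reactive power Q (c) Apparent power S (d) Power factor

Step 1 — Angular frequency: ω = 2π·f = 2π·50 = 314.2 rad/s.
Step 2 — Component impedances:
  Z1: Z = R = 100 Ω
  Z2: Z = R = 35.4 Ω
  Z3: Z = R = 330 Ω
Step 3 — With the output port shorted to ground, the output series arm Z2 runs from the junction to ground; the shunt arm Z3 also runs from the junction to ground. They appear in parallel: Z3 || Z2 = 31.97 Ω.
Step 4 — Series with input arm Z1: Z_in = Z1 + (Z3 || Z2) = 132 Ω = 132∠0.0° Ω.
Step 5 — Source phasor: V = 48∠-74.7° V = 12.67 - j46.3 V.
Step 6 — Current: I = V / Z = 0.09598 - j0.3508 A = 0.3637∠-74.7° A.
Step 7 — Complex power: S = V·I* = 17.46 VA.
Step 8 — Real power: P = Re(S) = 17.46 W.
Step 9 — Reactive power: Q = Im(S) = 0 VAR.
Step 10 — Apparent power: |S| = 17.46 VA.
Step 11 — Power factor: PF = P/|S| = 1 (unity).

(a) P = 17.46 W  (b) Q = 0 VAR  (c) S = 17.46 VA  (d) PF = 1 (unity)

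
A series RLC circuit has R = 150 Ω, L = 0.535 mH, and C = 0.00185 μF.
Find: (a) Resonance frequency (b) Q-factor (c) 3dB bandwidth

Step 1 — Resonance: ω₀ = 1/√(LC) = 1/√(0.000535·1.85e-09) = 1.005e+06 rad/s.
Step 2 — f₀ = ω₀/(2π) = 1.6e+05 Hz.
Step 3 — Series Q: Q = ω₀L/R = 1.005e+06·0.000535/150 = 3.585.
Step 4 — Bandwidth: Δω = ω₀/Q = 2.804e+05 rad/s; BW = Δω/(2π) = 4.462e+04 Hz.

(a) f₀ = 1.6e+05 Hz  (b) Q = 3.585  (c) BW = 4.462e+04 Hz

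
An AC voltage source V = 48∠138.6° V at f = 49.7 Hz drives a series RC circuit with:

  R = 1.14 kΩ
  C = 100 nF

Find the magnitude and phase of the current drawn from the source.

Step 1 — Angular frequency: ω = 2π·f = 2π·49.7 = 312.3 rad/s.
Step 2 — Component impedances:
  R: Z = R = 1140 Ω
  C: Z = 1/(jωC) = -j/(ω·C) = 0 - j3.202e+04 Ω
Step 3 — Series combination: Z_total = R + C = 1140 - j3.202e+04 Ω = 3.204e+04∠-88.0° Ω.
Step 4 — Source phasor: V = 48∠138.6° V = -36.01 + j31.74 V.
Step 5 — Ohm's law: I = V / Z_total = (-36.01 + j31.74) / (1140 - j3.202e+04) = -0.00103 - j0.001088 A.
Step 6 — Convert to polar: |I| = 0.001498 A, ∠I = -133.4°.

I = 0.001498∠-133.4° A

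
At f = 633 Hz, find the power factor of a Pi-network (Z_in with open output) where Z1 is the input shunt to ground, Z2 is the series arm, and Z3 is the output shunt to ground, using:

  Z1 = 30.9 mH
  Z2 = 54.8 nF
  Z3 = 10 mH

Step 1 — Angular frequency: ω = 2π·f = 2π·633 = 3977 rad/s.
Step 2 — Component impedances:
  Z1: Z = jωL = j·3977·0.0309 = 0 + j122.9 Ω
  Z2: Z = 1/(jωC) = -j/(ω·C) = 0 - j4588 Ω
  Z3: Z = jωL = j·3977·0.01 = 0 + j39.77 Ω
Step 3 — With open output, the series arm Z2 and the output shunt Z3 appear in series to ground: Z2 + Z3 = 0 - j4548 Ω.
Step 4 — Parallel with input shunt Z1: Z_in = Z1 || (Z2 + Z3) = 0 + j126.3 Ω = 126.3∠90.0° Ω.
Step 5 — Power factor: PF = cos(φ) = Re(Z)/|Z| = -0/126.3 = -0.
Step 6 — Type: Im(Z) = 126.3 ⇒ lagging (phase φ = 90.0°).

PF = -0 (lagging, φ = 90.0°)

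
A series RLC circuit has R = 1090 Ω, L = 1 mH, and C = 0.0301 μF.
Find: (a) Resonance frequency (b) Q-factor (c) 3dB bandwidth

Step 1 — Resonance: ω₀ = 1/√(LC) = 1/√(0.001·3.01e-08) = 1.823e+05 rad/s.
Step 2 — f₀ = ω₀/(2π) = 2.901e+04 Hz.
Step 3 — Series Q: Q = ω₀L/R = 1.823e+05·0.001/1090 = 0.1672.
Step 4 — Bandwidth: Δω = ω₀/Q = 1.09e+06 rad/s; BW = Δω/(2π) = 1.735e+05 Hz.

(a) f₀ = 2.901e+04 Hz  (b) Q = 0.1672  (c) BW = 1.735e+05 Hz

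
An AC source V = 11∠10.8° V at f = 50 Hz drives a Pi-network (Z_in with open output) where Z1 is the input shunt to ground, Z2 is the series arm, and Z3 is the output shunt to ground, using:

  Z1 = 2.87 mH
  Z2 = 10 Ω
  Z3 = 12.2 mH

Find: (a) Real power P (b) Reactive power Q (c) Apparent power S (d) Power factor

Step 1 — Angular frequency: ω = 2π·f = 2π·50 = 314.2 rad/s.
Step 2 — Component impedances:
  Z1: Z = jωL = j·314.2·0.00287 = 0 + j0.9016 Ω
  Z2: Z = R = 10 Ω
  Z3: Z = jωL = j·314.2·0.0122 = 0 + j3.833 Ω
Step 3 — With open output, the series arm Z2 and the output shunt Z3 appear in series to ground: Z2 + Z3 = 10 + j3.833 Ω.
Step 4 — Parallel with input shunt Z1: Z_in = Z1 || (Z2 + Z3) = 0.06641 + j0.8702 Ω = 0.8727∠85.6° Ω.
Step 5 — Source phasor: V = 11∠10.8° V = 10.81 + j2.061 V.
Step 6 — Current: I = V / Z = 3.297 - j12.17 A = 12.6∠-74.8° A.
Step 7 — Complex power: S = V·I* = 10.55 + j138.2 VA.
Step 8 — Real power: P = Re(S) = 10.55 W.
Step 9 — Reactive power: Q = Im(S) = 138.2 VAR.
Step 10 — Apparent power: |S| = 138.6 VA.
Step 11 — Power factor: PF = P/|S| = 0.07609 (lagging).

(a) P = 10.55 W  (b) Q = 138.2 VAR  (c) S = 138.6 VA  (d) PF = 0.07609 (lagging)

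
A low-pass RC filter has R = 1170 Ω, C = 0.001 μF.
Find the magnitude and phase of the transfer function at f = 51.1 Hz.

Step 1 — Angular frequency: ω = 2π·51.1 = 321.1 rad/s.
Step 2 — Transfer function: H(jω) = 1/(1 + jωRC).
Step 3 — Denominator: 1 + jωRC = 1 + j·321.1·1170·1e-09 = 1 + j0.0003757.
Step 4 — H = 1 - j0.0003757.
Step 5 — Magnitude: |H| = 1 (-0.0 dB); phase: φ = -0.0°.

|H| = 1 (-0.0 dB), φ = -0.0°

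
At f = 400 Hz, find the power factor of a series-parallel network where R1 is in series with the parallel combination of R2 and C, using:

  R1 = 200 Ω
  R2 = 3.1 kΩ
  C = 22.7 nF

Step 1 — Angular frequency: ω = 2π·f = 2π·400 = 2513 rad/s.
Step 2 — Component impedances:
  R1: Z = R = 200 Ω
  R2: Z = R = 3100 Ω
  C: Z = 1/(jωC) = -j/(ω·C) = 0 - j1.753e+04 Ω
Step 3 — Parallel branch: R2 || C = 1/(1/R2 + 1/C) = 3006 - j531.6 Ω.
Step 4 — Series with R1: Z_total = R1 + (R2 || C) = 3206 - j531.6 Ω = 3250∠-9.4° Ω.
Step 5 — Power factor: PF = cos(φ) = Re(Z)/|Z| = 3206/3250 = 0.9865.
Step 6 — Type: Im(Z) = -531.6 ⇒ leading (phase φ = -9.4°).

PF = 0.9865 (leading, φ = -9.4°)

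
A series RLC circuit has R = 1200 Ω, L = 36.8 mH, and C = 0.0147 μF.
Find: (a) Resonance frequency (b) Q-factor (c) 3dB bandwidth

Step 1 — Resonance: ω₀ = 1/√(LC) = 1/√(0.0368·1.47e-08) = 4.299e+04 rad/s.
Step 2 — f₀ = ω₀/(2π) = 6843 Hz.
Step 3 — Series Q: Q = ω₀L/R = 4.299e+04·0.0368/1200 = 1.319.
Step 4 — Bandwidth: Δω = ω₀/Q = 3.261e+04 rad/s; BW = Δω/(2π) = 5190 Hz.

(a) f₀ = 6843 Hz  (b) Q = 1.319  (c) BW = 5190 Hz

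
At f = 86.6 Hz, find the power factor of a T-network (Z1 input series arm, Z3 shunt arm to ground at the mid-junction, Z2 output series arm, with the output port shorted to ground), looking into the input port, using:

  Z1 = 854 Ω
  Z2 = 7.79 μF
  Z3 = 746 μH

Step 1 — Angular frequency: ω = 2π·f = 2π·86.6 = 544.1 rad/s.
Step 2 — Component impedances:
  Z1: Z = R = 854 Ω
  Z2: Z = 1/(jωC) = -j/(ω·C) = 0 - j235.9 Ω
  Z3: Z = jωL = j·544.1·0.000746 = 0 + j0.4059 Ω
Step 3 — With the output port shorted to ground, the output series arm Z2 runs from the junction to ground; the shunt arm Z3 also runs from the junction to ground. They appear in parallel: Z3 || Z2 = 0 + j0.4066 Ω.
Step 4 — Series with input arm Z1: Z_in = Z1 + (Z3 || Z2) = 854 + j0.4066 Ω = 854∠0.0° Ω.
Step 5 — Power factor: PF = cos(φ) = Re(Z)/|Z| = 854/854 = 1.
Step 6 — Type: Im(Z) = 0.4066 ⇒ lagging (phase φ = 0.0°).

PF = 1 (lagging, φ = 0.0°)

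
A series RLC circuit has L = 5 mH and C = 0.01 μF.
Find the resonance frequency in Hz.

Step 1 — Resonance condition Im(Z)=0 gives ω₀ = 1/√(LC).
Step 2 — ω₀ = 1/√(0.005·1e-08) = 1.414e+05 rad/s.
Step 3 — f₀ = ω₀/(2π) = 2.251e+04 Hz.

f₀ = 2.251e+04 Hz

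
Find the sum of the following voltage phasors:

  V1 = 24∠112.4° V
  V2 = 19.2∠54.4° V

Step 1 — Convert each phasor to rectangular form:
  V1 = 24·(cos(112.4°) + j·sin(112.4°)) = -9.146 + j22.19 V
  V2 = 19.2·(cos(54.4°) + j·sin(54.4°)) = 11.18 + j15.61 V
Step 2 — Sum components: V_total = 2.031 + j37.8 V.
Step 3 — Convert to polar: |V_total| = 37.86 V, ∠V_total = 86.9°.

V_total = 37.86∠86.9° V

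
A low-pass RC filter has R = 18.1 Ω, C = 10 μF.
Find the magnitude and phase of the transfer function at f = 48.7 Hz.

Step 1 — Angular frequency: ω = 2π·48.7 = 306 rad/s.
Step 2 — Transfer function: H(jω) = 1/(1 + jωRC).
Step 3 — Denominator: 1 + jωRC = 1 + j·306·18.1·1e-05 = 1 + j0.05538.
Step 4 — H = 0.9969 - j0.05522.
Step 5 — Magnitude: |H| = 0.9985 (-0.0 dB); phase: φ = -3.2°.

|H| = 0.9985 (-0.0 dB), φ = -3.2°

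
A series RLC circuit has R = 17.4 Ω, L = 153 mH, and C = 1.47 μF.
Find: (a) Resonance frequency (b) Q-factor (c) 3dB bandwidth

Step 1 — Resonance condition Im(Z)=0 gives ω₀ = 1/√(LC).
Step 2 — ω₀ = 1/√(0.153·1.47e-06) = 2109 rad/s.
Step 3 — f₀ = ω₀/(2π) = 335.6 Hz.
Step 4 — Series Q: Q = ω₀L/R = 2109·0.153/17.4 = 18.54.
Step 5 — 3dB bandwidth: Δω = ω₀/Q = 113.7 rad/s; BW = Δω/(2π) = 18.1 Hz.

(a) f₀ = 335.6 Hz  (b) Q = 18.54  (c) BW = 18.1 Hz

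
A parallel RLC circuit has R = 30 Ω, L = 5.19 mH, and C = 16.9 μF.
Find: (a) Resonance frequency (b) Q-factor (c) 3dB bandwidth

Step 1 — Resonance: ω₀ = 1/√(LC) = 1/√(0.00519·1.69e-05) = 3377 rad/s.
Step 2 — f₀ = ω₀/(2π) = 537.4 Hz.
Step 3 — Parallel Q: Q = R/(ω₀L) = 30/(3377·0.00519) = 1.712.
Step 4 — Bandwidth: Δω = ω₀/Q = 1972 rad/s; BW = Δω/(2π) = 313.9 Hz.

(a) f₀ = 537.4 Hz  (b) Q = 1.712  (c) BW = 313.9 Hz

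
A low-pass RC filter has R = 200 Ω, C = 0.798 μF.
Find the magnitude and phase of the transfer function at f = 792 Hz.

Step 1 — Angular frequency: ω = 2π·792 = 4976 rad/s.
Step 2 — Transfer function: H(jω) = 1/(1 + jωRC).
Step 3 — Denominator: 1 + jωRC = 1 + j·4976·200·7.98e-07 = 1 + j0.7942.
Step 4 — H = 0.6132 - j0.487.
Step 5 — Magnitude: |H| = 0.7831 (-2.1 dB); phase: φ = -38.5°.

|H| = 0.7831 (-2.1 dB), φ = -38.5°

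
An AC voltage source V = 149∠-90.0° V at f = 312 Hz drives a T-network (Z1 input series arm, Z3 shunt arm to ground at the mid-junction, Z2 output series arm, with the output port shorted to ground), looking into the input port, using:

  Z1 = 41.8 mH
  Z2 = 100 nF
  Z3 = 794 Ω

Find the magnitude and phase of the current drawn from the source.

Step 1 — Angular frequency: ω = 2π·f = 2π·312 = 1960 rad/s.
Step 2 — Component impedances:
  Z1: Z = jωL = j·1960·0.0418 = 0 + j81.94 Ω
  Z2: Z = 1/(jωC) = -j/(ω·C) = 0 - j5101 Ω
  Z3: Z = R = 794 Ω
Step 3 — With the output port shorted to ground, the output series arm Z2 runs from the junction to ground; the shunt arm Z3 also runs from the junction to ground. They appear in parallel: Z3 || Z2 = 775.2 - j120.7 Ω.
Step 4 — Series with input arm Z1: Z_in = Z1 + (Z3 || Z2) = 775.2 - j38.72 Ω = 776.2∠-2.9° Ω.
Step 5 — Source phasor: V = 149∠-90.0° V = 0 - j149 V.
Step 6 — Ohm's law: I = V / Z_total = (0 - j149) / (775.2 - j38.72) = 0.009577 - j0.1917 A.
Step 7 — Convert to polar: |I| = 0.192 A, ∠I = -87.1°.

I = 0.192∠-87.1° A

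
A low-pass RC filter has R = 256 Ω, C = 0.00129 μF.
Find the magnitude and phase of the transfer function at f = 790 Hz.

Step 1 — Angular frequency: ω = 2π·790 = 4964 rad/s.
Step 2 — Transfer function: H(jω) = 1/(1 + jωRC).
Step 3 — Denominator: 1 + jωRC = 1 + j·4964·256·1.29e-09 = 1 + j0.001639.
Step 4 — H = 1 - j0.001639.
Step 5 — Magnitude: |H| = 1 (-0.0 dB); phase: φ = -0.1°.

|H| = 1 (-0.0 dB), φ = -0.1°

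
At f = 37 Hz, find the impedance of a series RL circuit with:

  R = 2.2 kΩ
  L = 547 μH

Step 1 — Angular frequency: ω = 2π·f = 2π·37 = 232.5 rad/s.
Step 2 — Component impedances:
  R: Z = R = 2200 Ω
  L: Z = jωL = j·232.5·0.000547 = 0 + j0.1272 Ω
Step 3 — Series combination: Z_total = R + L = 2200 + j0.1272 Ω = 2200∠0.0° Ω.

Z = 2200 + j0.1272 Ω = 2200∠0.0° Ω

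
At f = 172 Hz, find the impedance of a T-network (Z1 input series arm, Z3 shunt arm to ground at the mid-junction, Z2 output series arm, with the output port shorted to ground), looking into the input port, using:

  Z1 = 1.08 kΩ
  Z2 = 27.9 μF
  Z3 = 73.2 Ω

Step 1 — Angular frequency: ω = 2π·f = 2π·172 = 1081 rad/s.
Step 2 — Component impedances:
  Z1: Z = R = 1080 Ω
  Z2: Z = 1/(jωC) = -j/(ω·C) = 0 - j33.17 Ω
  Z3: Z = R = 73.2 Ω
Step 3 — With the output port shorted to ground, the output series arm Z2 runs from the junction to ground; the shunt arm Z3 also runs from the junction to ground. They appear in parallel: Z3 || Z2 = 12.47 - j27.52 Ω.
Step 4 — Series with input arm Z1: Z_in = Z1 + (Z3 || Z2) = 1092 - j27.52 Ω = 1093∠-1.4° Ω.

Z = 1092 - j27.52 Ω = 1093∠-1.4° Ω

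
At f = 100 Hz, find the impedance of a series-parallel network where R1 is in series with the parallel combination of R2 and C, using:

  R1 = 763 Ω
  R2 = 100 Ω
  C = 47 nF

Step 1 — Angular frequency: ω = 2π·f = 2π·100 = 628.3 rad/s.
Step 2 — Component impedances:
  R1: Z = R = 763 Ω
  R2: Z = R = 100 Ω
  C: Z = 1/(jωC) = -j/(ω·C) = 0 - j3.386e+04 Ω
Step 3 — Parallel branch: R2 || C = 1/(1/R2 + 1/C) = 100 - j0.2953 Ω.
Step 4 — Series with R1: Z_total = R1 + (R2 || C) = 863 - j0.2953 Ω = 863∠-0.0° Ω.

Z = 863 - j0.2953 Ω = 863∠-0.0° Ω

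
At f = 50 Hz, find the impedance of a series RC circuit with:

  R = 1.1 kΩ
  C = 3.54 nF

Step 1 — Angular frequency: ω = 2π·f = 2π·50 = 314.2 rad/s.
Step 2 — Component impedances:
  R: Z = R = 1100 Ω
  C: Z = 1/(jωC) = -j/(ω·C) = 0 - j8.992e+05 Ω
Step 3 — Series combination: Z_total = R + C = 1100 - j8.992e+05 Ω = 8.992e+05∠-89.9° Ω.

Z = 1100 - j8.992e+05 Ω = 8.992e+05∠-89.9° Ω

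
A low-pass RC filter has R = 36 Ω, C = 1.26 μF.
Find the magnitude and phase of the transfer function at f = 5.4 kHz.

Step 1 — Angular frequency: ω = 2π·5400 = 3.393e+04 rad/s.
Step 2 — Transfer function: H(jω) = 1/(1 + jωRC).
Step 3 — Denominator: 1 + jωRC = 1 + j·3.393e+04·36·1.26e-06 = 1 + j1.539.
Step 4 — H = 0.2969 - j0.4569.
Step 5 — Magnitude: |H| = 0.5448 (-5.3 dB); phase: φ = -57.0°.

|H| = 0.5448 (-5.3 dB), φ = -57.0°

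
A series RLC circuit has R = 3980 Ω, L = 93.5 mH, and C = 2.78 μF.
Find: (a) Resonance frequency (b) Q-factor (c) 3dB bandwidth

Step 1 — Resonance condition Im(Z)=0 gives ω₀ = 1/√(LC).
Step 2 — ω₀ = 1/√(0.0935·2.78e-06) = 1961 rad/s.
Step 3 — f₀ = ω₀/(2π) = 312.2 Hz.
Step 4 — Series Q: Q = ω₀L/R = 1961·0.0935/3980 = 0.04608.
Step 5 — 3dB bandwidth: Δω = ω₀/Q = 4.257e+04 rad/s; BW = Δω/(2π) = 6775 Hz.

(a) f₀ = 312.2 Hz  (b) Q = 0.04608  (c) BW = 6775 Hz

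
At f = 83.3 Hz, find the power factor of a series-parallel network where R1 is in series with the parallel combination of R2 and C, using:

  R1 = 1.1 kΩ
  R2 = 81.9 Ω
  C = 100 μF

Step 1 — Angular frequency: ω = 2π·f = 2π·83.3 = 523.4 rad/s.
Step 2 — Component impedances:
  R1: Z = R = 1100 Ω
  R2: Z = R = 81.9 Ω
  C: Z = 1/(jωC) = -j/(ω·C) = 0 - j19.11 Ω
Step 3 — Parallel branch: R2 || C = 1/(1/R2 + 1/C) = 4.227 - j18.12 Ω.
Step 4 — Series with R1: Z_total = R1 + (R2 || C) = 1104 - j18.12 Ω = 1104∠-0.9° Ω.
Step 5 — Power factor: PF = cos(φ) = Re(Z)/|Z| = 1104.23/1104.38 = 0.9999.
Step 6 — Type: Im(Z) = -18.12 ⇒ leading (phase φ = -0.9°).

PF = 0.9999 (leading, φ = -0.9°)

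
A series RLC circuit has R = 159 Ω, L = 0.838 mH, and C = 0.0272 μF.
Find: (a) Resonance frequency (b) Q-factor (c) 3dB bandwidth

Step 1 — Resonance: ω₀ = 1/√(LC) = 1/√(0.000838·2.72e-08) = 2.095e+05 rad/s.
Step 2 — f₀ = ω₀/(2π) = 3.334e+04 Hz.
Step 3 — Series Q: Q = ω₀L/R = 2.095e+05·0.000838/159 = 1.104.
Step 4 — Bandwidth: Δω = ω₀/Q = 1.897e+05 rad/s; BW = Δω/(2π) = 3.02e+04 Hz.

(a) f₀ = 3.334e+04 Hz  (b) Q = 1.104  (c) BW = 3.02e+04 Hz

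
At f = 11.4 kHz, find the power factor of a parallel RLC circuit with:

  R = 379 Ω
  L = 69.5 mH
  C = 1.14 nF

Step 1 — Angular frequency: ω = 2π·f = 2π·1.14e+04 = 7.163e+04 rad/s.
Step 2 — Component impedances:
  R: Z = R = 379 Ω
  L: Z = jωL = j·7.163e+04·0.0695 = 0 + j4978 Ω
  C: Z = 1/(jωC) = -j/(ω·C) = 0 - j1.225e+04 Ω
Step 3 — Parallel combination: 1/Z_total = 1/R + 1/L + 1/C; Z_total = 378.2 + j17.09 Ω = 378.6∠2.6° Ω.
Step 4 — Power factor: PF = cos(φ) = Re(Z)/|Z| = 378.23/378.61 = 0.999.
Step 5 — Type: Im(Z) = 17.09 ⇒ lagging (phase φ = 2.6°).

PF = 0.999 (lagging, φ = 2.6°)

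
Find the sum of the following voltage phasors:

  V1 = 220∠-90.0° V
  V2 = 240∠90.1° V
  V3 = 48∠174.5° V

Step 1 — Convert each phasor to rectangular form:
  V1 = 220·(cos(-90.0°) + j·sin(-90.0°)) = 0 - j220 V
  V2 = 240·(cos(90.1°) + j·sin(90.1°)) = -0.4189 + j240 V
  V3 = 48·(cos(174.5°) + j·sin(174.5°)) = -47.78 + j4.601 V
Step 2 — Sum components: V_total = -48.2 + j24.6 V.
Step 3 — Convert to polar: |V_total| = 54.11 V, ∠V_total = 153.0°.

V_total = 54.11∠153.0° V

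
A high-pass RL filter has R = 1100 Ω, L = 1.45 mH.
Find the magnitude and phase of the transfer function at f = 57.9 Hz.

Step 1 — Angular frequency: ω = 2π·57.9 = 363.8 rad/s.
Step 2 — Transfer function: H(jω) = jωL/(R + jωL).
Step 3 — Numerator jωL = j·0.5275; denominator R + jωL = 1100 + j0.5275.
Step 4 — H = 2.3e-07 + j0.0004795.
Step 5 — Magnitude: |H| = 0.0004795 (-66.4 dB); phase: φ = 90.0°.

|H| = 0.0004795 (-66.4 dB), φ = 90.0°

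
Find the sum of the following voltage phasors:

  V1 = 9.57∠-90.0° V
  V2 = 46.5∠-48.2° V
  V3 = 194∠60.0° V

Step 1 — Convert each phasor to rectangular form:
  V1 = 9.57·(cos(-90.0°) + j·sin(-90.0°)) = 0 - j9.57 V
  V2 = 46.5·(cos(-48.2°) + j·sin(-48.2°)) = 30.99 - j34.66 V
  V3 = 194·(cos(60.0°) + j·sin(60.0°)) = 97 + j168 V
Step 2 — Sum components: V_total = 128 + j123.8 V.
Step 3 — Convert to polar: |V_total| = 178.1 V, ∠V_total = 44.0°.

V_total = 178.1∠44.0° V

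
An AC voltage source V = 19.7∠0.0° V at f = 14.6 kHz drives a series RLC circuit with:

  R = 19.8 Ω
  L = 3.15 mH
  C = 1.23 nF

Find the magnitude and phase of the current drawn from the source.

Step 1 — Angular frequency: ω = 2π·f = 2π·1.46e+04 = 9.173e+04 rad/s.
Step 2 — Component impedances:
  R: Z = R = 19.8 Ω
  L: Z = jωL = j·9.173e+04·0.00315 = 0 + j289 Ω
  C: Z = 1/(jωC) = -j/(ω·C) = 0 - j8863 Ω
Step 3 — Series combination: Z_total = R + L + C = 19.8 - j8574 Ω = 8574∠-89.9° Ω.
Step 4 — Source phasor: V = 19.7∠0.0° V = 19.7 V.
Step 5 — Ohm's law: I = V / Z_total = (19.7) / (19.8 - j8574) = 5.306e-06 + j0.002298 A.
Step 6 — Convert to polar: |I| = 0.002298 A, ∠I = 89.9°.

I = 0.002298∠89.9° A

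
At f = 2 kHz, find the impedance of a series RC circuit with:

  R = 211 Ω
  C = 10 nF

Step 1 — Angular frequency: ω = 2π·f = 2π·2000 = 1.257e+04 rad/s.
Step 2 — Component impedances:
  R: Z = R = 211 Ω
  C: Z = 1/(jωC) = -j/(ω·C) = 0 - j7958 Ω
Step 3 — Series combination: Z_total = R + C = 211 - j7958 Ω = 7961∠-88.5° Ω.

Z = 211 - j7958 Ω = 7961∠-88.5° Ω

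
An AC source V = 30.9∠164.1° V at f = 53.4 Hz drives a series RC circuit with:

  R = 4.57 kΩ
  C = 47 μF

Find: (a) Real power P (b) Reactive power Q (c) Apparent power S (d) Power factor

Step 1 — Angular frequency: ω = 2π·f = 2π·53.4 = 335.5 rad/s.
Step 2 — Component impedances:
  R: Z = R = 4570 Ω
  C: Z = 1/(jωC) = -j/(ω·C) = 0 - j63.41 Ω
Step 3 — Series combination: Z_total = R + C = 4570 - j63.41 Ω = 4570∠-0.8° Ω.
Step 4 — Source phasor: V = 30.9∠164.1° V = -29.72 + j8.465 V.
Step 5 — Current: I = V / Z = -0.006527 + j0.001762 A = 0.006761∠164.9° A.
Step 6 — Complex power: S = V·I* = 0.2089 - j0.002899 VA.
Step 7 — Real power: P = Re(S) = 0.2089 W.
Step 8 — Reactive power: Q = Im(S) = -0.002899 VAR.
Step 9 — Apparent power: |S| = 0.2089 VA.
Step 10 — Power factor: PF = P/|S| = 0.9999 (leading).

(a) P = 0.2089 W  (b) Q = -0.002899 VAR  (c) S = 0.2089 VA  (d) PF = 0.9999 (leading)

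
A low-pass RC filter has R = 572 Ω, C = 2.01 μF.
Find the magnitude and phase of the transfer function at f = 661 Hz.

Step 1 — Angular frequency: ω = 2π·661 = 4153 rad/s.
Step 2 — Transfer function: H(jω) = 1/(1 + jωRC).
Step 3 — Denominator: 1 + jωRC = 1 + j·4153·572·2.01e-06 = 1 + j4.775.
Step 4 — H = 0.04202 - j0.2006.
Step 5 — Magnitude: |H| = 0.205 (-13.8 dB); phase: φ = -78.2°.

|H| = 0.205 (-13.8 dB), φ = -78.2°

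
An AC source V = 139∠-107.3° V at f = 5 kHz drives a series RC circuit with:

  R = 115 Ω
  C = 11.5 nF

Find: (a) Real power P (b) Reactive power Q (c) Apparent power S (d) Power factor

Step 1 — Angular frequency: ω = 2π·f = 2π·5000 = 3.142e+04 rad/s.
Step 2 — Component impedances:
  R: Z = R = 115 Ω
  C: Z = 1/(jωC) = -j/(ω·C) = 0 - j2768 Ω
Step 3 — Series combination: Z_total = R + C = 115 - j2768 Ω = 2770∠-87.6° Ω.
Step 4 — Source phasor: V = 139∠-107.3° V = -41.34 - j132.7 V.
Step 5 — Current: I = V / Z = 0.04724 - j0.0169 A = 0.05018∠-19.7° A.
Step 6 — Complex power: S = V·I* = 0.2895 - j6.968 VA.
Step 7 — Real power: P = Re(S) = 0.2895 W.
Step 8 — Reactive power: Q = Im(S) = -6.968 VAR.
Step 9 — Apparent power: |S| = 6.974 VA.
Step 10 — Power factor: PF = P/|S| = 0.04151 (leading).

(a) P = 0.2895 W  (b) Q = -6.968 VAR  (c) S = 6.974 VA  (d) PF = 0.04151 (leading)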